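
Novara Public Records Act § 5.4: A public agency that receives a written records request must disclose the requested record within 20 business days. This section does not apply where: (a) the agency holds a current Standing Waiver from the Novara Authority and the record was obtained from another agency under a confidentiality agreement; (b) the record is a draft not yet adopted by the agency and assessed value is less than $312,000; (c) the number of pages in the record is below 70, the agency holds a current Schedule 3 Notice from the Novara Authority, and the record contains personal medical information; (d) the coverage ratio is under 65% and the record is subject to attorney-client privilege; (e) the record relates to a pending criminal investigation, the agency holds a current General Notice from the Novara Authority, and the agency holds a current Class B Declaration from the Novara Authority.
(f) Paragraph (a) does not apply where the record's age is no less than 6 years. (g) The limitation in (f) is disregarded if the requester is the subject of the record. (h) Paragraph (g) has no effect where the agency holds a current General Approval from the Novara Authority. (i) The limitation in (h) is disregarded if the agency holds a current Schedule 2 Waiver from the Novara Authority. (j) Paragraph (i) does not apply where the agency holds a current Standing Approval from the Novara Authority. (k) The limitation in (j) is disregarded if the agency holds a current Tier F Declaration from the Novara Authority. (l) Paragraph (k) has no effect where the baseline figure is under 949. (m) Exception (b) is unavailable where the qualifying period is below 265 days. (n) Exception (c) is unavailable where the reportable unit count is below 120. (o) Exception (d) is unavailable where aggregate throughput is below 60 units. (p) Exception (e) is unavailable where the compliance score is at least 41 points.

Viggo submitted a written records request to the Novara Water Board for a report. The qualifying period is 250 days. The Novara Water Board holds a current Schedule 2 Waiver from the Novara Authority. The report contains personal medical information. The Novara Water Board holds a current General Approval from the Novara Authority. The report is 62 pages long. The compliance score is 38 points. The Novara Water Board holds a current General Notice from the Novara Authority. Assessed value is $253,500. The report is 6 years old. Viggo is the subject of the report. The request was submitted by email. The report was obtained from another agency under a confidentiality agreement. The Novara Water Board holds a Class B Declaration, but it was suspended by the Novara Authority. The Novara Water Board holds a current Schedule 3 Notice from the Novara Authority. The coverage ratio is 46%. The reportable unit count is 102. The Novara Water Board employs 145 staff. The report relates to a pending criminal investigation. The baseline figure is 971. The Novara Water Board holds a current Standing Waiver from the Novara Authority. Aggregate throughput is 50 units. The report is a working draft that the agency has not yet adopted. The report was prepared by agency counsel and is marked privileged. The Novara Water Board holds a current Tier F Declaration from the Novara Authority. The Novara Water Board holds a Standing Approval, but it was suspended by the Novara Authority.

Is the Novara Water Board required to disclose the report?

No — exception (a) applies; the Novara Water Board is not required to disclose the report.

Exception (a) is satisfied on its face — a current Standing Waiver is held; the report was obtained under a confidentiality agreement. As to paragraphs (f)–(l): (f) is engaged (the record's age is 6 years, meeting the 6 years threshold), but yields to (g): (g) is triggered — Viggo is the subject of the report. (h) would limit (g) — a current General Approval is held — but (i) sets (h) aside: (i) operates against (h): a current Schedule 2 Waiver is held. (j), which would lift (i), is inapplicable — there is no Standing Approval in force. Exception (a) stands.
Exception (b): the report is an unadopted draft; assessed value is $253,500, less than the $312,000 limit — every condition holds. But applying paragraph (m): (m) operates — the qualifying period is 250 days, below the 265 days limit. Exception (b) does not apply.
All of (c)'s requirements are met (the number of pages in the record is 62, below the 70 limit; a current Schedule 3 Notice is held; the report contains personal medical information). Turning to paragraph (n): (n) operates against (c): the reportable unit count is 102, below the 120 limit. (c) is therefore removed.
All of (d)'s requirements are met (the coverage ratio is 46%, under the 65% limit; the report is privileged). But: (o) is triggered — aggregate throughput is 50 units, below the 60 units limit. So (d) is unavailable.
Exception (e) requires that the agency holds a current Class B Declaration from the Novara Authority; but the Class B Declaration is not current, so (e) is unavailable.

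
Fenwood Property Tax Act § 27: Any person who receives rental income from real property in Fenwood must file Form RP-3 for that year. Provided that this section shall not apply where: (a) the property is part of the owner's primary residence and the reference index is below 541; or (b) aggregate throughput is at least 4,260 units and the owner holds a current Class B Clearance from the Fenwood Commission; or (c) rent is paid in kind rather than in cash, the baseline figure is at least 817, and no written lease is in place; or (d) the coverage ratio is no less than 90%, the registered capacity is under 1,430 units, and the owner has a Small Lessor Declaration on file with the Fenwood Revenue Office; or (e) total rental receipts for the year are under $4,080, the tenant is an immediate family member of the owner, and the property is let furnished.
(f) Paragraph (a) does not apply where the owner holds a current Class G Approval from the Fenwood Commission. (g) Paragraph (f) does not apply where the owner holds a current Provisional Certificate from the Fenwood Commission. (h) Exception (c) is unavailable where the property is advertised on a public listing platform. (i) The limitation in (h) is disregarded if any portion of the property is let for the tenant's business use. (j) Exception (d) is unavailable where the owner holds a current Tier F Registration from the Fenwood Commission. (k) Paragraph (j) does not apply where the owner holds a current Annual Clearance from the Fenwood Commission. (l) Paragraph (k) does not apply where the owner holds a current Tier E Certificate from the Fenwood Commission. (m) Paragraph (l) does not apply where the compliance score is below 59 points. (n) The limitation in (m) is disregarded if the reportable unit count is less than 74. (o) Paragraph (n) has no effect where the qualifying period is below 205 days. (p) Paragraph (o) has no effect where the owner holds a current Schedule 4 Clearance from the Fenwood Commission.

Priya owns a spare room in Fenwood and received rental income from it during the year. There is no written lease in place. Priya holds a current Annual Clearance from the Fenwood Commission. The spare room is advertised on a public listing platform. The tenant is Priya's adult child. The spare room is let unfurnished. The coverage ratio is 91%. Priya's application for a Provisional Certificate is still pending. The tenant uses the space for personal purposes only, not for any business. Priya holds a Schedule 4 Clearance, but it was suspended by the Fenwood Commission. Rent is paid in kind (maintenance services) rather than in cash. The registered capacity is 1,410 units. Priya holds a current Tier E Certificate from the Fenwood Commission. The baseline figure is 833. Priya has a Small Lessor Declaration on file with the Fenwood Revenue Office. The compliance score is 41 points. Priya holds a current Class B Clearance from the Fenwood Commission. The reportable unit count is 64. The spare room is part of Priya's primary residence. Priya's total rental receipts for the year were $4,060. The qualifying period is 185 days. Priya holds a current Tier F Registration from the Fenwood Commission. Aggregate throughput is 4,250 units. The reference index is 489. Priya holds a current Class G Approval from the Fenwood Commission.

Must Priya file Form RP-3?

No — exception (d) applies; Priya is not required to file Form RP-3.

Exception (a) is satisfied on its face — the spare room is part of the primary residence; the reference index is 489, below the 541 limit. However, paragraphs (f)–(g) must be considered: (f) operates — a current Class G Approval is held. (g), which would lift (f), is not engaged — the Provisional Certificate is not current. Exception (a) does not apply.
Exception (b) fails — aggregate throughput is 4,250 units, short of 4,260 units.
Exception (c)'s conditions are all satisfied: rent is paid in kind; the baseline figure is 833, meeting the 817 threshold; there is no written lease. Turning to paragraphs (h)–(i): (h) is engaged — the property is publicly advertised. (i) is not engaged (the space is used for personal purposes only), so (h) stands. Exception (c) does not apply.
Exception (d)'s conditions are all satisfied: the coverage ratio is 91%, meeting the 90% threshold; the registered capacity is 1,410 units, under the 1,430 units limit; a Small Lessor Declaration is on file. Considering the limiting provisions: (j) operates (a current Tier F Registration is held), but is displaced by (k): (k) is triggered — a current Annual Clearance is held. (l) is engaged (a current Tier E Certificate is held), but is overridden by (m): (m) operates against (l): the compliance score is 41 points, below the 59 points limit. (n) operates (the reportable unit count is 64, less than the 74 limit), but is displaced by (o): (o) is engaged — the qualifying period is 185 days, below the 205 days limit. (p), which would lift (o), does not operate here — there is no Schedule 4 Clearance in force. Exception (d) stands.
Exception (e) does not apply: the property is let unfurnished.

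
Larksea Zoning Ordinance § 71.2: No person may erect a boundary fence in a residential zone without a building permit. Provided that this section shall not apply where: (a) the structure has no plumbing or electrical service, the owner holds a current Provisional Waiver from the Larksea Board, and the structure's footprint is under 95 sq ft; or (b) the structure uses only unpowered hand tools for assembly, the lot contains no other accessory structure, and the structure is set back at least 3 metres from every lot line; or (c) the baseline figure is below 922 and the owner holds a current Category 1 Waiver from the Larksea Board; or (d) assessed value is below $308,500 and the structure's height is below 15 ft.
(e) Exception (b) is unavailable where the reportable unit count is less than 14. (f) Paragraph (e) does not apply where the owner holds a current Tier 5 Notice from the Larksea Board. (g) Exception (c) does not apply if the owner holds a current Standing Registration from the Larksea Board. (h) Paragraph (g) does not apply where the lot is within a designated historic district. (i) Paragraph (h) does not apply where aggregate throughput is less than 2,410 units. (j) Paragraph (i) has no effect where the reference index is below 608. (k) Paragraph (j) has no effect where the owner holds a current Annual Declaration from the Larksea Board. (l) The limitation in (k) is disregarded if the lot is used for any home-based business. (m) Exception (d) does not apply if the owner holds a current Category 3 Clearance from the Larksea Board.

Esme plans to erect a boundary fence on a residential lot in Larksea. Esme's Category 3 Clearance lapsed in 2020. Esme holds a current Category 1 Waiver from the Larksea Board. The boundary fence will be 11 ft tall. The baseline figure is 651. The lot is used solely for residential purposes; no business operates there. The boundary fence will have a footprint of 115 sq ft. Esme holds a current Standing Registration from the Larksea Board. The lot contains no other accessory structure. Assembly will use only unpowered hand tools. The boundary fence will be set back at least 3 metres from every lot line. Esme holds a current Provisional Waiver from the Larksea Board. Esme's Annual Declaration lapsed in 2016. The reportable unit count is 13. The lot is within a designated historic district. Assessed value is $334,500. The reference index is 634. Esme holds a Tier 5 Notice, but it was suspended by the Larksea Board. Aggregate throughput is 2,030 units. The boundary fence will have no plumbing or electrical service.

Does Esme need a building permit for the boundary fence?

Yes — Esme must obtain a building permit.

Exception (a) fails — the structure's footprint is 115 sq ft, not under 95 sq ft.
All of (b)'s requirements are met (assembly uses only hand tools; the lot has no other accessory structure; the setback is at least 3 m on every side). However, paragraphs (e)–(f) must be considered: (e) is triggered — the reportable unit count is 13, less than the 14 limit. (f), which would lift (e), is inapplicable — there is no Tier 5 Notice in force. (b) is therefore removed.
Exception (c): the baseline figure is 651, below the 922 limit; a current Category 1 Waiver is held — every condition holds. But: (g) operates against (c): a current Standing Registration is held. (h) would limit (g) — the lot is in a historic district — but (i) sets (h) aside: (i) operates — aggregate throughput is 2,030 units, less than the 2,410 units limit. (j) is not triggered (the reference index is 634, not below 608), so (i) stands. Exception (c) does not apply.
Exception (d) requires that assessed value is below $308,500; but assessed value is $334,500, not below $308,500, so (d) is unavailable.
No exception applies. The general rule governs.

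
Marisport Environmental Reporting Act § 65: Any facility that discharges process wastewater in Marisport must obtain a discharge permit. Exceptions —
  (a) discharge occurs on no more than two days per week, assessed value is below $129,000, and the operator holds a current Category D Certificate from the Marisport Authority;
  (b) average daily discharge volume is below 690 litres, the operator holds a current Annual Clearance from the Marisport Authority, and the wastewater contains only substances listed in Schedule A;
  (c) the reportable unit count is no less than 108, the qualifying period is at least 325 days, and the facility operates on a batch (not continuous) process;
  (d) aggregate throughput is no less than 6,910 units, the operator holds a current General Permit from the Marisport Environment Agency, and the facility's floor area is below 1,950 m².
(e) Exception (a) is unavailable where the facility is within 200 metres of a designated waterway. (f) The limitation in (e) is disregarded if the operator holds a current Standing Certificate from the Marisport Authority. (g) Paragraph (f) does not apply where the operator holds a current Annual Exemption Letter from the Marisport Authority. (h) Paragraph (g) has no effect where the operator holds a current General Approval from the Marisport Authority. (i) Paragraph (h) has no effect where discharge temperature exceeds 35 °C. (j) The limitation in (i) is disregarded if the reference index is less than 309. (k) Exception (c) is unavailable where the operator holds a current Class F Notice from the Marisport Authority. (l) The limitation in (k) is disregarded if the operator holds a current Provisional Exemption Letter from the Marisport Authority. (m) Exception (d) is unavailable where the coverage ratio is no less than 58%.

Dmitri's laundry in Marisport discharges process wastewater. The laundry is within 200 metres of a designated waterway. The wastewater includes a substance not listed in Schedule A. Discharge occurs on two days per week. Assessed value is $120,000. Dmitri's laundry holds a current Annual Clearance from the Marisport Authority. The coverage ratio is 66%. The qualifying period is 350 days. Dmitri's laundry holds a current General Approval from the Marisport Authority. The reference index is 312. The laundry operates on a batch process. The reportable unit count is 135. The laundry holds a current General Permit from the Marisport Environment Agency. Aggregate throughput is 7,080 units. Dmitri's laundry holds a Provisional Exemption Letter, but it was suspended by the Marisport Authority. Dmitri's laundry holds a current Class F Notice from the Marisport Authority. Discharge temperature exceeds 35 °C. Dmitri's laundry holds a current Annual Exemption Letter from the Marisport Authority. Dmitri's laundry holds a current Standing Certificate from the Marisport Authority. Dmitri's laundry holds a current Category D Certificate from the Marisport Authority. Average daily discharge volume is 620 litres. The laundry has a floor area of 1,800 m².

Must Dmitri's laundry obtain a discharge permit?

Exception (a): discharge occurs on no more than two days per week; assessed value is $120,000, below the $129,000 limit; a current Category D Certificate is held — every condition holds. However, paragraphs (e)–(j) must be considered: (e) is triggered — the laundry is within 200 m of a designated waterway. (f) operates (a current Standing Certificate is held), but yields to (g): (g) operates against (f): a current Annual Exemption Letter is held. (h) is engaged (a current General Approval is held), but is displaced by (i): (i) operates against (h): discharge temperature exceeds 35 °C. (j), which would lift (i), is not engaged — the reference index is 312, not less than 309. Exception (a) does not apply.
Exception (b) does not apply: the wastewater includes a non-Schedule-A substance.
Exception (c): the reportable unit count is 135, meeting the 108 threshold; the qualifying period is 350 days, meeting the 325 days threshold; the facility operates on a batch process — every condition holds. However, paragraphs (k)–(l) must be considered: (k) operates against (c): a current Class F Notice is held. (l), which would lift (k), is not triggered — there is no Provisional Exemption Letter in force. Exception (c) does not apply.
Exception (d) is satisfied on its face — aggregate throughput is 7,080 units, meeting the 6,910 units threshold; a current General Permit is held; the facility's floor area is 1,800 m², below the 1,950 m² limit. However, paragraph (m) must be considered: (m) operates against (d): the coverage ratio is 66%, meeting the 58% threshold. Exception (d) does not apply.
Every exception is unavailable, so the rule governs.

Yes — Dmitri's laundry must obtain a discharge permit.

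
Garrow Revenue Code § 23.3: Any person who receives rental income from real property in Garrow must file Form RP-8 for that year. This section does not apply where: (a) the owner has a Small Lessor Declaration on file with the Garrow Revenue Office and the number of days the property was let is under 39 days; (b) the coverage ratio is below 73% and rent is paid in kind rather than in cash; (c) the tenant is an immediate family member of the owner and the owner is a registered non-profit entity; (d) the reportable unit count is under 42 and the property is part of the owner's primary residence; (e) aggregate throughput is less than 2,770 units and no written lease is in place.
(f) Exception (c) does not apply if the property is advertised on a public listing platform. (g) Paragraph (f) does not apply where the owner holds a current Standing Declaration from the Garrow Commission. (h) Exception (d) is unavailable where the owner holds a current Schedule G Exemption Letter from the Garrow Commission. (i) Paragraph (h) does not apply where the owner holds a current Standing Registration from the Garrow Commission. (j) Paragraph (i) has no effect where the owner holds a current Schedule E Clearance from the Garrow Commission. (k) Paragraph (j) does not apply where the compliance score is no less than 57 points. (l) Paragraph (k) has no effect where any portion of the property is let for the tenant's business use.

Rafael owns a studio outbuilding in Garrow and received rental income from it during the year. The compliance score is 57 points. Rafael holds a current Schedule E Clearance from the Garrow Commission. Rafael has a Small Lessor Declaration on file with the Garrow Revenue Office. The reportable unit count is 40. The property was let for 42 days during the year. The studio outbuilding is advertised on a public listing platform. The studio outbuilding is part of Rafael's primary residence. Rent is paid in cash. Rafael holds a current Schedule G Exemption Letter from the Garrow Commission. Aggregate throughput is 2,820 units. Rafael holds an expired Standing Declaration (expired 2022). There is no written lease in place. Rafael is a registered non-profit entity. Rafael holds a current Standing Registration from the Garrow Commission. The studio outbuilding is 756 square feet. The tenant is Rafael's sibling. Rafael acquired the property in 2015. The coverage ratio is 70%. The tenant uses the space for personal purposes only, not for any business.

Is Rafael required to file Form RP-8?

No — exception (d) applies; Rafael is not required to file Form RP-8.

Exception (a) fails — the number of days the property was let is 42 days, not under 39 days.
Exception (b) does not apply: rent is paid in cash.
Exception (c): the tenant is an immediate family member; Rafael is a registered non-profit — every condition holds. But: (f) applies — the property is publicly advertised. (g) is inapplicable (the Standing Declaration is not current), so (f) stands. So (c) is unavailable.
Exception (d) is satisfied on its face — the reportable unit count is 40, under the 42 limit; the studio outbuilding is part of the primary residence. Considering the limiting provisions: (h) would limit (d) — a current Schedule G Exemption Letter is held — but (i) sets (h) aside: (i) is engaged — a current Standing Registration is held. (j) would limit (i) — a current Schedule E Clearance is held — but (k) sets (j) aside: (k) operates — the compliance score is 57 points, meeting the 57 points threshold. (l) does not operate here (the space is used for personal purposes only), so (k) stands. So (d) applies.
Exception (e) does not apply: aggregate throughput is 2,820 units, not less than 2,770 units.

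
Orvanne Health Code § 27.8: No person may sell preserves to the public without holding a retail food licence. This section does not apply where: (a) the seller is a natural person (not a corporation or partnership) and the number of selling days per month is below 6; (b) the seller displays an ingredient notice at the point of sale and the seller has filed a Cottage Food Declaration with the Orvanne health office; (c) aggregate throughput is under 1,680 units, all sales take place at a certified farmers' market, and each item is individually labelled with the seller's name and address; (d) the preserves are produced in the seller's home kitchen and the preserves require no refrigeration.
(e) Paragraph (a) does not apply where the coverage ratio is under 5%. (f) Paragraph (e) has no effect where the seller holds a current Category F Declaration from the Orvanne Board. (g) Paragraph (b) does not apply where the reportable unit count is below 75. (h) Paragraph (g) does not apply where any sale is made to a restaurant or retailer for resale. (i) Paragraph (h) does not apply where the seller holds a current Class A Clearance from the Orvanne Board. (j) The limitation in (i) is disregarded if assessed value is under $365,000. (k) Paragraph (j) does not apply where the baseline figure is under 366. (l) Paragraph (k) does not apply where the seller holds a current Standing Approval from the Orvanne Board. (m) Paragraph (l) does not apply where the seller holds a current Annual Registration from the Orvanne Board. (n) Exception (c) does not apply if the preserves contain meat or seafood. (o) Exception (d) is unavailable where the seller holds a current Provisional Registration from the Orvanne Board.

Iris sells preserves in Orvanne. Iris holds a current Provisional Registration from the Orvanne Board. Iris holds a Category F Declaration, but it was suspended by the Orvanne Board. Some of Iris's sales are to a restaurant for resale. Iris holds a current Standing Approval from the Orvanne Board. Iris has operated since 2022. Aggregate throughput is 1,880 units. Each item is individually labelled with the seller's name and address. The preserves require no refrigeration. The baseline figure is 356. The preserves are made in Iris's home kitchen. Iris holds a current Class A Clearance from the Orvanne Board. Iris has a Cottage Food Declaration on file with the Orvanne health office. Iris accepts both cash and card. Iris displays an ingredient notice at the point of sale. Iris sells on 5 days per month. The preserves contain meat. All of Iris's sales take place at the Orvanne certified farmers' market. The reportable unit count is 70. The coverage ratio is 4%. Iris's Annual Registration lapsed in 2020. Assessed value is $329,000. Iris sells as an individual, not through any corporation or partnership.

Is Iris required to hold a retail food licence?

No — exception (b) applies; Iris is not required to hold a retail food licence.

All of (a)'s requirements are met (the seller is a natural person; the number of selling days per month is 5, below the 6 limit). However, paragraphs (e)–(f) must be considered: (e) operates against (a): the coverage ratio is 4%, under the 5% limit. (f), which would lift (e), is inapplicable — no current Category F Declaration is held. (a) is therefore removed.
All of (b)'s requirements are met (an ingredient notice is displayed; a Cottage Food Declaration is on file). As to paragraphs (g)–(m): (g) would limit (b) — the reportable unit count is 70, below the 75 limit — but (h) sets (g) aside: (h) operates against (g): some sales are to a restaurant for resale. (i) would limit (h) — a current Class A Clearance is held — but (j) sets (i) aside: (j) is engaged — assessed value is $329,000, under the $365,000 limit. (k) would limit (j) — the baseline figure is 356, under the 366 limit — but (l) sets (k) aside: (l) operates against (k): a current Standing Approval is held. (m), which would lift (l), is inapplicable — there is no Annual Registration in force. So (b) applies.
Exception (c) does not apply: aggregate throughput is 1,880 units, not under 1,680 units.
Exception (d): the preserves are home-kitchen produced; the preserves are shelf-stable — every condition holds. But applying paragraph (o): (o) is triggered — a current Provisional Registration is held. Exception (d) does not apply.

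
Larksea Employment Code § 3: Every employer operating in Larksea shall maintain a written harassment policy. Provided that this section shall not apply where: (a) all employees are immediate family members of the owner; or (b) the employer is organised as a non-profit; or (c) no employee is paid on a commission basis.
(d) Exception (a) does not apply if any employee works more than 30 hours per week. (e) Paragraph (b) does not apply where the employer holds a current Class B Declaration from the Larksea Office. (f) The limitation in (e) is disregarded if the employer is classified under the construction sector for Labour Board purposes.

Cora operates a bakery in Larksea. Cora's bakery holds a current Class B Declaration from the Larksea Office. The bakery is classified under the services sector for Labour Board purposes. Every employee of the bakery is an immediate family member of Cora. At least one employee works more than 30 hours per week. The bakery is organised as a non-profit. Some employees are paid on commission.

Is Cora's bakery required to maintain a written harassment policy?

Yes — Cora's bakery must maintain a written harassment policy.

Exception (a)'s conditions are all satisfied: every employee is an immediate family member. Turning to paragraph (d): (d) operates against (a): at least one employee exceeds 30 hours/week. (a) is therefore removed.
Exception (b)'s conditions are all satisfied: the employer is a non-profit. Turning to paragraphs (e)–(f): (e) is triggered — a current Class B Declaration is held. (f) is inapplicable (the bakery is classified under the services sector), so (e) stands. Exception (b) does not apply.
Exception (c) fails — some employees are paid on commission.
No exception is made out. Cora's bakery falls within the general rule.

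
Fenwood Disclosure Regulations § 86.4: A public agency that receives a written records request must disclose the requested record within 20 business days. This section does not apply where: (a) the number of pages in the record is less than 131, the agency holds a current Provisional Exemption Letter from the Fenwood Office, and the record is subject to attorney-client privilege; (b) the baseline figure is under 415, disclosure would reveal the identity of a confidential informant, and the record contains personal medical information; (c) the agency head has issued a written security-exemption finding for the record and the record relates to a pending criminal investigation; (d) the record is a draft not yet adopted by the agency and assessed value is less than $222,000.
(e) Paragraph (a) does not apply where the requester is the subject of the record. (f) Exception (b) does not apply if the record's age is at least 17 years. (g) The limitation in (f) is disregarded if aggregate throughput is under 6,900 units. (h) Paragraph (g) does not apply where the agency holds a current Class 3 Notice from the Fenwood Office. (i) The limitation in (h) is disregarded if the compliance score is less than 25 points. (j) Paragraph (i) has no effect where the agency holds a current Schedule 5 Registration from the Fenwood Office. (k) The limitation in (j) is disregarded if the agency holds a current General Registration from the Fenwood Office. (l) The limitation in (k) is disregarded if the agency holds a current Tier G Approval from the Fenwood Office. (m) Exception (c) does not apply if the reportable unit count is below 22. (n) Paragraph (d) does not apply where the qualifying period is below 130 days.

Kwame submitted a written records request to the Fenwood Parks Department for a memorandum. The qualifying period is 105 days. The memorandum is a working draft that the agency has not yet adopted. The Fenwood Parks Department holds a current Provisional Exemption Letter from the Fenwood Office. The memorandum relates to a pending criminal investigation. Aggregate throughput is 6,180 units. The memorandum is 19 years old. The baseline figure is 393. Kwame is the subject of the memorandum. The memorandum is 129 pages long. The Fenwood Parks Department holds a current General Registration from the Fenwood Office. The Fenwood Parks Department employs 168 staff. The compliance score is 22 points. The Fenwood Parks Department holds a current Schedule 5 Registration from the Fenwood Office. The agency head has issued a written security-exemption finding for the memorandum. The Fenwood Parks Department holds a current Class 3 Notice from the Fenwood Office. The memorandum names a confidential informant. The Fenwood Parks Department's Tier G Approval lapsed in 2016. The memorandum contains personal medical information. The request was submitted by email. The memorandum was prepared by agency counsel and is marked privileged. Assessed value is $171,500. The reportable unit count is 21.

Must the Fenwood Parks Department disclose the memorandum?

No — exception (b) applies; the Fenwood Parks Department is not required to disclose the memorandum.

All of (a)'s requirements are met (the number of pages in the record is 129, less than the 131 limit; a current Provisional Exemption Letter is held; the memorandum is privileged). But: (e) operates against (a): Kwame is the subject of the memorandum. (a) is therefore removed.
All of (b)'s requirements are met (the baseline figure is 393, under the 415 limit; the memorandum names a confidential informant; the memorandum contains personal medical information). Considering the limiting provisions: (f) is triggered (the record's age is 19 years, meeting the 17 years threshold), but yields to (g): (g) operates against (f): aggregate throughput is 6,180 units, under the 6,900 units limit. (h) would limit (g) — a current Class 3 Notice is held — but (i) sets (h) aside: (i) operates against (h): the compliance score is 22 points, less than the 25 points limit. (j) would limit (i) — a current Schedule 5 Registration is held — but (k) sets (j) aside: (k) operates against (j): a current General Registration is held. (l), which would lift (k), is not triggered — the Tier G Approval is not current. Exception (b) stands.
Exception (c): a written security-exemption finding has been issued; the memorandum relates to a pending investigation — every condition holds. But applying paragraph (m): (m) operates against (c): the reportable unit count is 21, below the 22 limit. (c) is therefore removed.
Exception (d): the memorandum is an unadopted draft; assessed value is $171,500, less than the $222,000 limit — every condition holds. But applying paragraph (n): (n) operates against (d): the qualifying period is 105 days, below the 130 days limit. So (d) is unavailable.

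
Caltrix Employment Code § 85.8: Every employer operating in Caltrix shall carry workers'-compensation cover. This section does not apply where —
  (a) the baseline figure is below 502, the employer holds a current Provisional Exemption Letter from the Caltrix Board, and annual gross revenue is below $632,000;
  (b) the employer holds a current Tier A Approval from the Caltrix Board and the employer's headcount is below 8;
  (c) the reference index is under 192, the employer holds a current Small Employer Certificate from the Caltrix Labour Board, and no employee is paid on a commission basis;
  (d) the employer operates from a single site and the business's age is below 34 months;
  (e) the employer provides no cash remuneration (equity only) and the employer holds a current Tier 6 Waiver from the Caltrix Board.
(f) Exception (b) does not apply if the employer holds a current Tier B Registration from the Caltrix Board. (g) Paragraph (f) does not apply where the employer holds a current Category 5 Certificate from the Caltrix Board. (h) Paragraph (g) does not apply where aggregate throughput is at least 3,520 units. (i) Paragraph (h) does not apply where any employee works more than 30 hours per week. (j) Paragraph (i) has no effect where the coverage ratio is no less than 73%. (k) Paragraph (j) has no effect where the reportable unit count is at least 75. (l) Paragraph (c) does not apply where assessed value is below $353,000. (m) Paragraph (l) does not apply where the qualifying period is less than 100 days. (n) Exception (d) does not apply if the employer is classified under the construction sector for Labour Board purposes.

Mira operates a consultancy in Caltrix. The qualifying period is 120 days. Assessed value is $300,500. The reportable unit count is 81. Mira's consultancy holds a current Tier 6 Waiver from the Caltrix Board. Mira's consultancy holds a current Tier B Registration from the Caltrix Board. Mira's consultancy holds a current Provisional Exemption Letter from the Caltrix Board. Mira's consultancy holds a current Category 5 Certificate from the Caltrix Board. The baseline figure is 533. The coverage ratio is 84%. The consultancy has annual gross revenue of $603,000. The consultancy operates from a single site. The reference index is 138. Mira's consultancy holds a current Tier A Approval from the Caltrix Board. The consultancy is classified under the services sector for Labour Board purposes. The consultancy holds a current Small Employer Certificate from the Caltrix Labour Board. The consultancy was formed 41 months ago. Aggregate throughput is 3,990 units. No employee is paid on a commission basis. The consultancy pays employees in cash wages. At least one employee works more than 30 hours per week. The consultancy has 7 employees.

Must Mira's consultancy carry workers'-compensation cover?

No — exception (b) applies; Mira's consultancy is not required to carry workers'-compensation cover.

Exception (a) fails — the baseline figure is 533, not below 502.
Exception (b)'s conditions are all satisfied: a current Tier A Approval is held; the employer's headcount is 7, below the 8 limit. Under paragraphs (f)–(k): (f) is triggered (a current Tier B Registration is held), but yields to (g): (g) operates against (f): a current Category 5 Certificate is held. (h) would limit (g) — aggregate throughput is 3,990 units, meeting the 3,520 units threshold — but (i) sets (h) aside: (i) applies — at least one employee exceeds 30 hours/week. (j) would limit (i) — the coverage ratio is 84%, meeting the 73% threshold — but (k) sets (j) aside: (k) applies — the reportable unit count is 81, meeting the 75 threshold. So (b) applies.
Exception (c)'s conditions are all satisfied: the reference index is 138, under the 192 limit; a current Small Employer Certificate is held; no employee is paid on commission. But applying paragraphs (l)–(m): (l) is triggered — assessed value is $300,500, below the $353,000 limit. (m), which would lift (l), does not operate here — the qualifying period is 120 days, not less than 100 days. So (c) is unavailable.
Exception (d) does not apply: the business's age is 41 months, not below 34 months.
Exception (e) requires that the employer provides no cash remuneration (equity only); but employees are paid cash wages, so (e) is unavailable.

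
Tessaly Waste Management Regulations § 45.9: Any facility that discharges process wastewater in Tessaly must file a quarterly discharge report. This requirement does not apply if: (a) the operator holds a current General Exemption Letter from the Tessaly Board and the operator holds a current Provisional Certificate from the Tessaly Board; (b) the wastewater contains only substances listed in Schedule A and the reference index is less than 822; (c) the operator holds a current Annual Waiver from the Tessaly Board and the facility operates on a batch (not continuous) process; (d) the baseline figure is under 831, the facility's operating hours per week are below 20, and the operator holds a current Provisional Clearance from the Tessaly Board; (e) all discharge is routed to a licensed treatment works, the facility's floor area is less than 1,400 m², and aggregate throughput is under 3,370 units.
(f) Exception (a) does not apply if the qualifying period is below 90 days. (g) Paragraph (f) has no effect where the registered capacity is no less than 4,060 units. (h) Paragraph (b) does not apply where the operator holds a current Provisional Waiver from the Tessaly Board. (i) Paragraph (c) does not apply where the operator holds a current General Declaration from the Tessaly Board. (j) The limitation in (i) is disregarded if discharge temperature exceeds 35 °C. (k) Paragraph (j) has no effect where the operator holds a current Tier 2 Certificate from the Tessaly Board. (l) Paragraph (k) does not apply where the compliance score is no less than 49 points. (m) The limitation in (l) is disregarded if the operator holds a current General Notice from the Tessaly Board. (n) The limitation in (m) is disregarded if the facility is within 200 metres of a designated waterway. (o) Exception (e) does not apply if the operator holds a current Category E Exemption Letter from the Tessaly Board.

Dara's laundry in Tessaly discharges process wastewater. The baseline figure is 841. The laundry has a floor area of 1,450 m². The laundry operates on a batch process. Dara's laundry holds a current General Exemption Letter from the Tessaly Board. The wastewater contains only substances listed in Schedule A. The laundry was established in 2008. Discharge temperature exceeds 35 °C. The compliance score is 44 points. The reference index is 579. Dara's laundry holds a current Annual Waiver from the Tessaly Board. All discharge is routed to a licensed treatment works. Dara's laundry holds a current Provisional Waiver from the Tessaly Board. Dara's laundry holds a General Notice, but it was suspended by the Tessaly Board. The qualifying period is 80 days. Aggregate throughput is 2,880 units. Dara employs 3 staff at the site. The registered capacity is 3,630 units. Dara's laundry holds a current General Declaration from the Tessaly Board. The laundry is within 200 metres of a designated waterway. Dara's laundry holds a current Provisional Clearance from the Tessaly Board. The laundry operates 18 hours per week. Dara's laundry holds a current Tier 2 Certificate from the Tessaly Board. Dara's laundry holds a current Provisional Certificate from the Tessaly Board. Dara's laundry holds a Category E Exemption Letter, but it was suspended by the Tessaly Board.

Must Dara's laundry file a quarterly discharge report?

Yes — Dara's laundry must file a quarterly discharge report.

All of (a)'s requirements are met (a current General Exemption Letter is held; a current Provisional Certificate is held). But: (f) operates against (a): the qualifying period is 80 days, below the 90 days limit. (g), which would lift (f), is not engaged — the registered capacity is 3,630 units, short of 4,060 units. So (a) is unavailable.
Exception (b)'s conditions are all satisfied: the wastewater is Schedule-A-only; the reference index is 579, less than the 822 limit. But: (h) operates against (b): a current Provisional Waiver is held. (b) is therefore removed.
Exception (c)'s conditions are all satisfied: a current Annual Waiver is held; the facility operates on a batch process. However, paragraphs (i)–(n) must be considered: (i) operates against (c): a current General Declaration is held. (j) operates (discharge temperature exceeds 35 °C), but is set aside by (k): (k) operates — a current Tier 2 Certificate is held. (l) is inapplicable (the compliance score is 44 points, short of 49 points), so (k) stands. Exception (c) does not apply.
Exception (d) does not apply: the baseline figure is 841, not under 831.
Exception (e) does not apply: the facility's floor area is 1,450 m², not less than 1,400 m².
None of the exceptions is available; § 45.9 applies in full.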